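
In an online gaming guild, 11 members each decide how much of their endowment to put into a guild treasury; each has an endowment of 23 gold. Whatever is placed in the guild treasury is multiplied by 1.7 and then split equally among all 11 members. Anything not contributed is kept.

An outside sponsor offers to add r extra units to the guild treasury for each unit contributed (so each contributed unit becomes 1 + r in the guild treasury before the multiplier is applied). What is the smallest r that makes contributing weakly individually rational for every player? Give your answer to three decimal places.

5.471

With matching at rate r, one contributed unit becomes (1 + r) in the guild treasury and returns 1.7 × (1 + r) / 11 to the contributor.
Setting this equal to 1: 1 + r = 11/1.7 = 6.4706.
So the minimum matching rate is r = 6.4706 − 1 = 5.471.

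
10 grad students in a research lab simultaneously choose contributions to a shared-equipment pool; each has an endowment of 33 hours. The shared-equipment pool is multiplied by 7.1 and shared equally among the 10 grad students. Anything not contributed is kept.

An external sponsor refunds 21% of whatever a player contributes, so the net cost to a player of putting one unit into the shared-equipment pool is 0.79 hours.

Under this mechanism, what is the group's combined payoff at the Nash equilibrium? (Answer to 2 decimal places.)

330.00 hours

Even with the mechanism, each unit contributed returns only (7.1/10) / 0.79 = 0.8987 per unit of net cost, so contributing nothing is still dominant.
Everyone keeps their endowment and the group total is 10 × 33 = 330.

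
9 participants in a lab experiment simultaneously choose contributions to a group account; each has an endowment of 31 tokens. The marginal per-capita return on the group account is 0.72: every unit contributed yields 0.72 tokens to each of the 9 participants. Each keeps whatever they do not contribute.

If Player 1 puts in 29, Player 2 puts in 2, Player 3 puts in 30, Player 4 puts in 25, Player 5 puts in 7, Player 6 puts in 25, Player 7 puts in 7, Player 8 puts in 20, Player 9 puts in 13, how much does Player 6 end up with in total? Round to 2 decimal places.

Total contributed: 29 + 2 + 30 + 25 + 7 + 25 + 7 + 20 + 13 = 158.
Each receives 0.72 × 158 = 113.76 from the group account.
Player 6 keeps 31 − 25 = 6, so Player 6's payoff is 6 + 113.76 = 119.76.

119.76 tokens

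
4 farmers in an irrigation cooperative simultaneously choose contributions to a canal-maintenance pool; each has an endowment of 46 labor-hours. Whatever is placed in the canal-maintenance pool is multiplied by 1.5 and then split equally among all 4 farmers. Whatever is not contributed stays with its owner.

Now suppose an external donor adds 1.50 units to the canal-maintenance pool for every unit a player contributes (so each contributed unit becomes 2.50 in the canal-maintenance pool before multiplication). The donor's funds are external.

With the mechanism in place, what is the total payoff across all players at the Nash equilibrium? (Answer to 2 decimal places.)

184.00 labor-hours

With the mechanism, a contributed unit returns 1.5 × 2.50 / 4 = 0.9375 per unit of net cost — still below 1 — so contributing 0 remains dominant for every player.
Everyone keeps their endowment and the group total is 4 × 46 = 184.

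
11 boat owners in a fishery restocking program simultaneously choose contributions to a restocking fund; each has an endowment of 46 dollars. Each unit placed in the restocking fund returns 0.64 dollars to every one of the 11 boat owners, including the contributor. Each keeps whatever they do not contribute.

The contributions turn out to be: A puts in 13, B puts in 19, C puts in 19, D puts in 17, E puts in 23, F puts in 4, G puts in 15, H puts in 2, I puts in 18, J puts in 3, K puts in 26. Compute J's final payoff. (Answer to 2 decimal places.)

144.76 dollars

Total contributed: 13 + 19 + 19 + 17 + 23 + 4 + 15 + 2 + 18 + 3 + 26 = 159.
Each receives 0.64 × 159 = 101.76 from the restocking fund.
J keeps 46 − 3 = 43, so J's payoff is 43 + 101.76 = 144.76.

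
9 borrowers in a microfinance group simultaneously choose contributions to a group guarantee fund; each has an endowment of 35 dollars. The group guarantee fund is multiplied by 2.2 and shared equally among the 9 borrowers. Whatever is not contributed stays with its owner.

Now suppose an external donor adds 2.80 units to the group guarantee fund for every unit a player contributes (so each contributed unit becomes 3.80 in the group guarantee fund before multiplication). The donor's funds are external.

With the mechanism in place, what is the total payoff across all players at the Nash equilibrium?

315.00 dollars

Even with the mechanism, each unit contributed returns only 2.2 × 3.80 / 9 = 0.9289 per unit of net cost, so contributing nothing is still dominant.
Everyone keeps their endowment and the group total is 9 × 35 = 315.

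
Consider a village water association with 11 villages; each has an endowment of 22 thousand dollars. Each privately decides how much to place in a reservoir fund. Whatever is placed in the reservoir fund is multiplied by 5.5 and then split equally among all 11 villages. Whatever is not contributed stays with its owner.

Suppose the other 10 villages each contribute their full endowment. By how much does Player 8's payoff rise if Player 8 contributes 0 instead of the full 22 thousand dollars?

Switching from a contribution of 22 to 0 lets Player 8 keep an extra 22 thousand dollars, but lowers the reservoir fund by 22, which costs Player 8 their own share of that drop: 5.5/11 × 22 = 11.00.
Net gain = 22 − 11.00 = 11.00. The private return per contributed unit (0.5000) is below 1, so free-riding is indeed the best response regardless of what the others do.

11.00 thousand dollars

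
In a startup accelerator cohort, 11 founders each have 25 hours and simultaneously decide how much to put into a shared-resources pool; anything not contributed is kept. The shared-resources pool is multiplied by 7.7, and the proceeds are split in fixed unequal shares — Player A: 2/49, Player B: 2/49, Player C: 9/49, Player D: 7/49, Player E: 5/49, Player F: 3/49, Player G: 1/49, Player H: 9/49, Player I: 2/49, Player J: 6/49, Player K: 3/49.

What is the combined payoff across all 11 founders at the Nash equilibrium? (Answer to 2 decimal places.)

For player j, contributing a unit is worthwhile iff 7.7 × (j's share) ≥ 1, i.e. iff j's share is at least 0.1299.
The shares above 0.1299 belong to Player C, Player D and Player H, contributing 25 each; the remaining 8 contribute 0. Total contributed: 75.
The shared-resources pool pays out 7.7 × 75 = 577.50 in total (split across the unequal shares, but the aggregate is all that matters for the group sum).
The 8 free-riders keep 25 each, adding 200. Group total = 200 + 577.50 = 777.50.

777.50 hours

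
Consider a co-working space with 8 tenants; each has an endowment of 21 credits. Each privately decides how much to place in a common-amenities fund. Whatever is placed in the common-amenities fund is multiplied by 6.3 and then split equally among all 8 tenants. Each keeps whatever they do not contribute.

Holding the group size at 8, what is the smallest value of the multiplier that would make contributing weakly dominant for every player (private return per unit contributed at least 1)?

8

A contributed unit returns (multiplier)/8 to its contributor.
This reaches 1 exactly when the multiplier is 8.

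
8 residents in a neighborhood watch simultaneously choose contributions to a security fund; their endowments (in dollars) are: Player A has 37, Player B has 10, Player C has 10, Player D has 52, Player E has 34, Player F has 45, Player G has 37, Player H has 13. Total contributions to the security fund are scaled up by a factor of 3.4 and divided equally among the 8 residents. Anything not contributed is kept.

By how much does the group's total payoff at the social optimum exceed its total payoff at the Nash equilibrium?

571.20 dollars

The private return per contributed unit is 3.4/8 = 0.4250 < 1 for every player regardless of endowment, so the Nash equilibrium is zero contribution and the group total is Σ E_j = 37 + 10 + 10 + 52 + 34 + 45 + 37 + 13 = 238.
Each contributed unit returns 3.400 to the group, so the social optimum is full contribution by everyone: group total = 3.400 × 238 = 809.20.
Efficiency loss = (3.400 − 1) × 238 = 571.20.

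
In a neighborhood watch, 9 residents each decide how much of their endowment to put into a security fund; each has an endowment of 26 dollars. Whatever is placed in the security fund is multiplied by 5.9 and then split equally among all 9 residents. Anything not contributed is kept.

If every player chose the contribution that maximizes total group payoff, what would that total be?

Each contributed unit returns 5.900 to the group as a whole (0.6556 to each of 9 players), which exceeds 1, so the social optimum is full contribution: group total = 5.900 × 234 = 1380.60.

1380.60 dollars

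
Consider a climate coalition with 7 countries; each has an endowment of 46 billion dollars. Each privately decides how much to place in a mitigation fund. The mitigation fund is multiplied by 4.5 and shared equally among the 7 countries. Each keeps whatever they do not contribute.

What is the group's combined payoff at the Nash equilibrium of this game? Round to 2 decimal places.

322.00 billion dollars

Each contributed unit returns 4.5/7 = 0.6429 to its contributor — below 1 — so contributing 0 is dominant for every player. At the Nash equilibrium everyone keeps their 46, and the group total is 7 × 46 = 322.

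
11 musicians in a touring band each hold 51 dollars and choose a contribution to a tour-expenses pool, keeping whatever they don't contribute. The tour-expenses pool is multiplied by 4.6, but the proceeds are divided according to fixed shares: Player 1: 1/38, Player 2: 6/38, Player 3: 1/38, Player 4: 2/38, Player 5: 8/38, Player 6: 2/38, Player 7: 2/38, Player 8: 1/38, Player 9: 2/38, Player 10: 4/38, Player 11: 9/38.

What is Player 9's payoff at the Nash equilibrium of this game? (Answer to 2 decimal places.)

63.35 dollars

Player j's private return per contributed unit is 4.6 × (j's share). Contributing is weakly dominant for j when that share is at least 1/4.6 = 0.2174, and contributing 0 is dominant otherwise.
The only share above 0.2174 is Player 11's 9/38, contributing 51; the remaining 10 contribute 0. Total contributed: 51.
Player 9 keeps 51 and receives 4.6 × 51 × 2/38 = 12.35 from the tour-expenses pool, for a payoff of 63.35.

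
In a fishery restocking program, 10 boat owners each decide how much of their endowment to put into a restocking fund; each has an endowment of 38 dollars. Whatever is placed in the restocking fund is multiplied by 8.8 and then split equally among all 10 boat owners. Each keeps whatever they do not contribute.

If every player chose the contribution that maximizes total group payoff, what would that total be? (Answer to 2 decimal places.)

Each contributed unit returns 8.800 to the group as a whole (0.8800 to each of 10 players), which exceeds 1, so the social optimum is full contribution: group total = 8.800 × 380 = 3344.00.

3344.00 dollars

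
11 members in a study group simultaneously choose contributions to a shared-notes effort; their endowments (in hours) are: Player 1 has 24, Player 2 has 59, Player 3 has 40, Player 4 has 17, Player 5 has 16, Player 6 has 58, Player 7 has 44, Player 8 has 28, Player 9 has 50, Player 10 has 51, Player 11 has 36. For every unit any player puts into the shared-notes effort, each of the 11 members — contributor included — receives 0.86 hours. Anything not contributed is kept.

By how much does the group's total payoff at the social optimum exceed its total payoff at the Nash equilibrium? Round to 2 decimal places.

The private return per contributed unit is 0.86 < 1 for everyone, so the Nash equilibrium is zero contribution and the group total is Σ E_j = 24 + 59 + 40 + 17 + 16 + 58 + 44 + 28 + 50 + 51 + 36 = 423.
Each contributed unit returns 9.460 to the group, so the social optimum is full contribution by everyone: group total = 9.460 × 423 = 4001.58.
Efficiency loss = (9.460 − 1) × 423 = 3578.58.

3578.58 hours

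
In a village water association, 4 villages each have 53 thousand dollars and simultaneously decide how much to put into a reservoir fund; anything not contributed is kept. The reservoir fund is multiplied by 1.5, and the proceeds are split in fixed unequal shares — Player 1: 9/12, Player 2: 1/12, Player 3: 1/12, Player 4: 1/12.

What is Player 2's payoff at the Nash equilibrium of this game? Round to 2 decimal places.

A player with share s gets back 1.5·s per unit contributed, so full contribution is dominant for anyone with s > 1/1.5 = 0.6667 and zero contribution is dominant for anyone below.
Only Player 1 (9/12) clears that bar, contributing 53; the remaining 3 contribute 0. Total contributed: 53.
Player 2 keeps 53 and receives 1.5 × 53 × 1/12 = 6.63 from the reservoir fund, for a payoff of 59.63.

59.63 thousand dollars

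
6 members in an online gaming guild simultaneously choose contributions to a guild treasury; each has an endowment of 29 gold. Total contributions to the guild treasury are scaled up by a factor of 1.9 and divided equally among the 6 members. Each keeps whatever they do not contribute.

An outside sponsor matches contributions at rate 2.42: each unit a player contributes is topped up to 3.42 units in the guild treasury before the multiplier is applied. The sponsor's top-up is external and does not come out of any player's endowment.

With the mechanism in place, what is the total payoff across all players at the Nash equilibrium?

1130.65 gold

Under the mechanism each unit contributed yields 1.9 × 3.42 / 6 = 1.0830 back to its contributor per unit of net cost, which exceeds 1, making full contribution the dominant choice for everyone.
At the Nash equilibrium everyone contributes 29. Group total payoff = 1.9 × 3.42 × 174 = 1130.65.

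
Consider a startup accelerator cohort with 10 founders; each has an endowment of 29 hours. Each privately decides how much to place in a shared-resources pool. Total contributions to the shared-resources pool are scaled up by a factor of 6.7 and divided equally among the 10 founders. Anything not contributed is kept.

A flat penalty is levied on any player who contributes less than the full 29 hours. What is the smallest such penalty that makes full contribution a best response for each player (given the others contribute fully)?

Given the others contribute fully, the best deviation is to contribute 0 (any partial contribution still incurs the fine and gives up units whose private return 0.6700 is below 1).
Deviating from 29 to 0 saves 29 hours but forfeits the deviator's share of the drop in the shared-resources pool: 6.7/10 × 29 = 19.43.
So the deviation gain is 29 − 19.43 = 9.57, and the fine must be at least 9.57 hours to wipe it out.

9.57 hours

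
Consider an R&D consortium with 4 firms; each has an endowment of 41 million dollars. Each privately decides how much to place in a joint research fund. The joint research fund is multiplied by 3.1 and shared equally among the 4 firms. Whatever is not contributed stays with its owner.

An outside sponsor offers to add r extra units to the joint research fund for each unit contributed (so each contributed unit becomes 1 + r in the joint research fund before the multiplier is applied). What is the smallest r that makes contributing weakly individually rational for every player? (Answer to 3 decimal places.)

With matching at rate r, one contributed unit becomes (1 + r) in the joint research fund and returns 3.1 × (1 + r) / 4 to the contributor.
Setting this equal to 1: 1 + r = 4/3.1 = 1.2903.
So the minimum matching rate is r = 1.2903 − 1 = 0.290.

0.290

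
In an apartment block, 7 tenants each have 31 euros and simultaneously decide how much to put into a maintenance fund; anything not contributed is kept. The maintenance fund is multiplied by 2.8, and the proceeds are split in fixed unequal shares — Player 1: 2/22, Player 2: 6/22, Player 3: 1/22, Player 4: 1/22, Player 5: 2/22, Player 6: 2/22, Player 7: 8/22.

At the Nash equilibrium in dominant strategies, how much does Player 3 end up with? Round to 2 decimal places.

34.95 euros

A player with share s gets back 2.8·s per unit contributed, so full contribution is dominant for anyone with s > 1/2.8 = 0.3571 and zero contribution is dominant for anyone below.
The only share above 0.3571 is Player 7's 8/22, contributing 31; the remaining 6 contribute 0. Total contributed: 31.
Player 3 keeps 31 and receives 2.8 × 31 × 1/22 = 3.95 from the maintenance fund, for a payoff of 34.95.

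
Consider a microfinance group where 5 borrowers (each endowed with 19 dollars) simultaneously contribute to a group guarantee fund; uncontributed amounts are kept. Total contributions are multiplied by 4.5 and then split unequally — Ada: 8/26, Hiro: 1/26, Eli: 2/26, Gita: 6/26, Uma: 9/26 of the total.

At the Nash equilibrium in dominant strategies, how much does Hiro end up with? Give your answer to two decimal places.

For player j, contributing a unit is worthwhile iff 4.5 × (j's share) ≥ 1, i.e. iff j's share is at least 0.2222.
The shares above 0.2222 belong to Ada, Gita and Uma, contributing 19 each; the remaining 2 contribute 0. Total contributed: 57.
Hiro keeps 19 and receives 4.5 × 57 × 1/26 = 9.87 from the group guarantee fund, for a payoff of 28.87.

28.87 dollars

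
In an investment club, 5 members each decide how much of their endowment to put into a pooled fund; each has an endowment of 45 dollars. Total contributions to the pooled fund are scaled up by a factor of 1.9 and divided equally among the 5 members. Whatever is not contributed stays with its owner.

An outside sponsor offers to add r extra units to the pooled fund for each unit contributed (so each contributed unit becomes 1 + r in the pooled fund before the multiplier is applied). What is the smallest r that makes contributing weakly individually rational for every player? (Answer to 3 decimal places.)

With matching at rate r, one contributed unit becomes (1 + r) in the pooled fund and returns 1.9 × (1 + r) / 5 to the contributor.
Setting this equal to 1: 1 + r = 5/1.9 = 2.6316.
So the minimum matching rate is r = 2.6316 − 1 = 1.632.

1.632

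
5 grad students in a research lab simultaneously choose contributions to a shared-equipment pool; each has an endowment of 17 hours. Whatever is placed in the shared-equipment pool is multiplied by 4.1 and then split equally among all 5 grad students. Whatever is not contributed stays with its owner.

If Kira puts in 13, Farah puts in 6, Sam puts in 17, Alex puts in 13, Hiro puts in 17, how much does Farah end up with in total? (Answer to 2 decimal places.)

65.12 hours

Total contributed: 13 + 6 + 17 + 13 + 17 = 66.
Each receives 4.1 × 66 / 5 = 54.12 from the shared-equipment pool.
Farah keeps 17 − 6 = 11, so Farah's payoff is 11 + 54.12 = 65.12.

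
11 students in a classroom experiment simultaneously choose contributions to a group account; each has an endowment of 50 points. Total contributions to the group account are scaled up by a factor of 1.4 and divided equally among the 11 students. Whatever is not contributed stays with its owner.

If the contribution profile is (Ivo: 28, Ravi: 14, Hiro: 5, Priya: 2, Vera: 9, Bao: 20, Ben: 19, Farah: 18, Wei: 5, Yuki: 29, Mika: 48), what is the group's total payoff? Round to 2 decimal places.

Total contributed: 28 + 14 + 5 + 2 + 9 + 20 + 19 + 18 + 5 + 29 + 48 = 197; total kept: 11 × 50 − 197 = 353.
The group account pays out 1.4 × 197 = 275.80 in aggregate.
Group total = 353 + 275.80 = 628.80.

628.80 points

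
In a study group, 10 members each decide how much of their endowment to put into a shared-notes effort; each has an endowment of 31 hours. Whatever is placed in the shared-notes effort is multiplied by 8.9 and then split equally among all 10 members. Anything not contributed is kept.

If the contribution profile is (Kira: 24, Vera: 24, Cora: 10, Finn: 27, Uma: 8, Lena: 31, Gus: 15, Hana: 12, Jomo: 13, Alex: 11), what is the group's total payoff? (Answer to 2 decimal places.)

1692.50 hours

Total contributed: 24 + 24 + 10 + 27 + 8 + 31 + 15 + 12 + 13 + 11 = 175; total kept: 10 × 31 − 175 = 135.
The shared-notes effort pays out 8.9 × 175 = 1557.50 in aggregate.
Group total = 135 + 1557.50 = 1692.50.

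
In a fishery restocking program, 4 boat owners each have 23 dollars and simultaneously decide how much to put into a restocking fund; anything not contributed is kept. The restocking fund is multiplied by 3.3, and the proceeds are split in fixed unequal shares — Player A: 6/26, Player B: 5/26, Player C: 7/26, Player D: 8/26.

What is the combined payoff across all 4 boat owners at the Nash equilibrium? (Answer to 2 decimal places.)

144.90 dollars

Player j's private return per contributed unit is 3.3 × (j's share). Contributing is weakly dominant for j when that share is at least 1/3.3 = 0.3030, and contributing 0 is dominant otherwise.
Player D alone (share 8/26) is above the threshold, contributing 23; the remaining 3 contribute 0. Total contributed: 23.
The restocking fund pays out 3.3 × 23 = 75.90 in total (split across the unequal shares, but the aggregate is all that matters for the group sum).
The 3 free-riders keep 23 each, adding 69. Group total = 69 + 75.90 = 144.90.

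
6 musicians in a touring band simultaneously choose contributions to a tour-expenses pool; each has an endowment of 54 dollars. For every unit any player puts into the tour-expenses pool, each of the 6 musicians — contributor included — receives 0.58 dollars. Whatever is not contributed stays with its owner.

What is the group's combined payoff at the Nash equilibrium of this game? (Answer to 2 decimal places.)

324.00 dollars

The private return per contributed unit is 0.58 < 1, so contributing 0 is dominant for every player. At the Nash equilibrium everyone keeps their 54, and the group total is 6 × 54 = 324.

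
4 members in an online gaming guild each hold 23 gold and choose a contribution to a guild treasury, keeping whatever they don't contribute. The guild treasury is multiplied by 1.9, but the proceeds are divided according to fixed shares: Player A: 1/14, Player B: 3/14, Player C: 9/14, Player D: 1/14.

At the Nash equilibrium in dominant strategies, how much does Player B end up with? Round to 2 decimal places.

For player j, contributing a unit is worthwhile iff 1.9 × (j's share) ≥ 1, i.e. iff j's share is at least 0.5263.
Only Player C (9/14) clears that bar, contributing 23; the remaining 3 contribute 0. Total contributed: 23.
Player B keeps 23 and receives 1.9 × 23 × 3/14 = 9.36 from the guild treasury, for a payoff of 32.36.

32.36 gold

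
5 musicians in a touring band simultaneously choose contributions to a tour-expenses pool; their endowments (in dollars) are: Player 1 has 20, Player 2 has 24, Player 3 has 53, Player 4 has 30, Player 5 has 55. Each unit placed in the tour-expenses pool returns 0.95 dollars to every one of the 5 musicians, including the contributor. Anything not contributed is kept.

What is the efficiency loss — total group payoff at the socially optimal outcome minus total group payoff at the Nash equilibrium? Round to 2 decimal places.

682.50 dollars

The private return per contributed unit is 0.95 < 1 for everyone, so the Nash equilibrium is zero contribution and the group total is Σ E_j = 20 + 24 + 53 + 30 + 55 = 182.
Each contributed unit returns 4.750 to the group, so the social optimum is full contribution by everyone: group total = 4.750 × 182 = 864.50.
Efficiency loss = (4.750 − 1) × 182 = 682.50.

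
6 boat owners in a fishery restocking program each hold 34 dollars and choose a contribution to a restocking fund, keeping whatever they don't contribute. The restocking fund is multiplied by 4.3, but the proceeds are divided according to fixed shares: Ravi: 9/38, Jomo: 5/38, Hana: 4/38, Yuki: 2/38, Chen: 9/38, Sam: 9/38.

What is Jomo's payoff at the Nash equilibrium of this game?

Each unit j contributes comes back to j as 4.3 × (j's share), so j prefers to contribute only if that share exceeds 1/4.3 = 0.2326; otherwise keeping the unit dominates.
The shares above 0.2326 belong to Ravi, Chen and Sam, contributing 34 each; the remaining 3 contribute 0. Total contributed: 102.
Jomo keeps 34 and receives 4.3 × 102 × 5/38 = 57.71 from the restocking fund, for a payoff of 91.71.

91.71 dollars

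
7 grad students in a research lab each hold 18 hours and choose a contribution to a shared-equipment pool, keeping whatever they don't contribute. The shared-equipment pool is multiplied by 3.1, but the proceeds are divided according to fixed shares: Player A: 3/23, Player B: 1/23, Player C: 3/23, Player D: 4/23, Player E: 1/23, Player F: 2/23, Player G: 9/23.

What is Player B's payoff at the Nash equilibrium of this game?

20.43 hours

Player j's private return per contributed unit is 3.1 × (j's share). Contributing is weakly dominant for j when that share is at least 1/3.1 = 0.3226, and contributing 0 is dominant otherwise.
The only share above 0.3226 is Player G's 9/23, contributing 18; the remaining 6 contribute 0. Total contributed: 18.
Player B keeps 18 and receives 3.1 × 18 × 1/23 = 2.43 from the shared-equipment pool, for a payoff of 20.43.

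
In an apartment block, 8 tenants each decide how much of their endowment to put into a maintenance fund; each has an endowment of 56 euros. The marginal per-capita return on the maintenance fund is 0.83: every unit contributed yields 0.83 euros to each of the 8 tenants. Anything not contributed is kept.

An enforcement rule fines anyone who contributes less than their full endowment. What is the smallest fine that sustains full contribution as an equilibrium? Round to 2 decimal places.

9.52 euros

Given the others contribute fully, the best deviation is to contribute 0 (any partial contribution still incurs the fine and gives up units whose private return 0.83 is below 1).
Deviating from 56 to 0 saves 56 euros but forfeits the deviator's share of the drop in the maintenance fund: 0.83 × 56 = 46.48.
So the deviation gain is 56 − 46.48 = 9.52, and the fine must be at least 9.52 euros to wipe it out.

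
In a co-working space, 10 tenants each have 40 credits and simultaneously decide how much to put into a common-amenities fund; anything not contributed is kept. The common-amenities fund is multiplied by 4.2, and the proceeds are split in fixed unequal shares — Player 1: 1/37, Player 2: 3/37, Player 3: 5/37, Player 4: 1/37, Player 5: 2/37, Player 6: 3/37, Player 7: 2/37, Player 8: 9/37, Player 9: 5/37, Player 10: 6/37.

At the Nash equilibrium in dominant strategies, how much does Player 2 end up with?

Player j's private return per contributed unit is 4.2 × (j's share). Contributing is weakly dominant for j when that share is at least 1/4.2 = 0.2381, and contributing 0 is dominant otherwise.
Only Player 8 (9/37) clears that bar, contributing 40; the remaining 9 contribute 0. Total contributed: 40.
Player 2 keeps 40 and receives 4.2 × 40 × 3/37 = 13.62 from the common-amenities fund, for a payoff of 53.62.

53.62 credits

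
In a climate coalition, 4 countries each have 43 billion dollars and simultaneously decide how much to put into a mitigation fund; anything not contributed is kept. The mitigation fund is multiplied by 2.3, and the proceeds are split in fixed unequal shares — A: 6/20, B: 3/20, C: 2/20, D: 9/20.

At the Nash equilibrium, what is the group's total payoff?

A player with share s gets back 2.3·s per unit contributed, so full contribution is dominant for anyone with s > 1/2.3 = 0.4348 and zero contribution is dominant for anyone below.
Only D (9/20) clears that bar, contributing 43; the remaining 3 contribute 0. Total contributed: 43.
The mitigation fund pays out 2.3 × 43 = 98.90 in total (split across the unequal shares, but the aggregate is all that matters for the group sum).
The 3 free-riders keep 43 each, adding 129. Group total = 129 + 98.90 = 227.90.

227.90 billion dollars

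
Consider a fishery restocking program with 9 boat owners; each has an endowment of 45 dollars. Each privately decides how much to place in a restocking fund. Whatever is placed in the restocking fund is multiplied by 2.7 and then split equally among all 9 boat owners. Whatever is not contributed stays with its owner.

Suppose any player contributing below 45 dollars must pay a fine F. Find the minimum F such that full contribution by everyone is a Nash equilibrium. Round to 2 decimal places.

31.50 dollars

Given the others contribute fully, the best deviation is to contribute 0 (any partial contribution still incurs the fine and gives up units whose private return 0.3000 is below 1).
Deviating from 45 to 0 saves 45 dollars but forfeits the deviator's share of the drop in the restocking fund: 2.7/9 × 45 = 13.50.
So the deviation gain is 45 − 13.50 = 31.50, and the fine must be at least 31.50 dollars to wipe it out.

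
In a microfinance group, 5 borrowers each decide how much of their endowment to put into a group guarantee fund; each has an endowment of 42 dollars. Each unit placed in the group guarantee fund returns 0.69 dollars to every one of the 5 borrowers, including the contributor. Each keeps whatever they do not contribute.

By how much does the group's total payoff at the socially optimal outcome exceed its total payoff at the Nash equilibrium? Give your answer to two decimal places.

514.50 dollars

The private return per contributed unit is 0.69 < 1, so contributing 0 is dominant for every player. At the Nash equilibrium everyone keeps their 42, and the group total is 5 × 42 = 210.
Each contributed unit returns 3.450 to the group as a whole (0.69 to each of 5 players), which exceeds 1, so the social optimum is full contribution: group total = 3.450 × 210 = 724.50.
Efficiency loss = 724.50 − 210 = 514.50.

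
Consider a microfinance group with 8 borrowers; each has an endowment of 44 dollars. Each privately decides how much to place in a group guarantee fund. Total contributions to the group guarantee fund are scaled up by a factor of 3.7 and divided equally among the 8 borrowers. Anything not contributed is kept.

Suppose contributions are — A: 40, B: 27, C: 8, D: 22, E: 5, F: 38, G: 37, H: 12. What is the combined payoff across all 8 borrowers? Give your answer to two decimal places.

862.30 dollars

Total contributed: 40 + 27 + 8 + 22 + 5 + 38 + 37 + 12 = 189; total kept: 8 × 44 − 189 = 163.
The group guarantee fund pays out 3.7 × 189 = 699.30 in aggregate.
Group total = 163 + 699.30 = 862.30.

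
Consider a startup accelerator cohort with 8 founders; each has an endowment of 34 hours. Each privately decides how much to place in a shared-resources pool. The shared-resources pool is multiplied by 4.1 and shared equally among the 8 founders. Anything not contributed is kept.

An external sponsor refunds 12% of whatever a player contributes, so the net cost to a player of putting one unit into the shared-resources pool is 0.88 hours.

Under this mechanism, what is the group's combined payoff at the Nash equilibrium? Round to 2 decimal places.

272.00 hours

Even with the mechanism, each unit contributed returns only (4.1/8) / 0.88 = 0.5824 per unit of net cost, so contributing nothing is still dominant.
Everyone keeps their endowment and the group total is 8 × 34 = 272.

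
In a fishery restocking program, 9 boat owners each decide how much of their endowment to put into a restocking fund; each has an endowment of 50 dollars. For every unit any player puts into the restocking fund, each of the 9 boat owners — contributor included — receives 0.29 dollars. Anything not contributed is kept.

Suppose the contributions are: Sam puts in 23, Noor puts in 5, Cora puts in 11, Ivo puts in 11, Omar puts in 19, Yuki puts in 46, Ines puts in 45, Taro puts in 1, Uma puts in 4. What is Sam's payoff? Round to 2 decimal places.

Total contributed: 23 + 5 + 11 + 11 + 19 + 46 + 45 + 1 + 4 = 165.
Each receives 0.29 × 165 = 47.85 from the restocking fund.
Sam keeps 50 − 23 = 27, so Sam's payoff is 27 + 47.85 = 74.85.

74.85 dollars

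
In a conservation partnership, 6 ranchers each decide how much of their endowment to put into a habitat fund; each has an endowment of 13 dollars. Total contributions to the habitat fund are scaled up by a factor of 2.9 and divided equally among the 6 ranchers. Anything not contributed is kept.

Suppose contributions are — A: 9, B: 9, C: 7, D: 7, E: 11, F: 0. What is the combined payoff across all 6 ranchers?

Total contributed: 9 + 9 + 7 + 7 + 11 + 0 = 43; total kept: 6 × 13 − 43 = 35.
The habitat fund pays out 2.9 × 43 = 124.70 in aggregate.
Group total = 35 + 124.70 = 159.70.

159.70 dollars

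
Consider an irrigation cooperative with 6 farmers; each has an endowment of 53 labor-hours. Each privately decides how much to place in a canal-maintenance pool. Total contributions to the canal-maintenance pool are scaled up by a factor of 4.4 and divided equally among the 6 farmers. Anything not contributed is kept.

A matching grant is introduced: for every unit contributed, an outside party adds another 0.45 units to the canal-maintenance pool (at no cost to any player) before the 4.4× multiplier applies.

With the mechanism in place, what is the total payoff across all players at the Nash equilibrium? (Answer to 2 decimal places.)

The effective private return per unit is now 4.4 × 1.45 / 6 = 1.0633 > 1, so every player's dominant strategy flips to full contribution.
So the Nash equilibrium is full contribution by all 6; the group earns 4.4 × 1.45 × 318 = 2028.84.

2028.84 labor-hours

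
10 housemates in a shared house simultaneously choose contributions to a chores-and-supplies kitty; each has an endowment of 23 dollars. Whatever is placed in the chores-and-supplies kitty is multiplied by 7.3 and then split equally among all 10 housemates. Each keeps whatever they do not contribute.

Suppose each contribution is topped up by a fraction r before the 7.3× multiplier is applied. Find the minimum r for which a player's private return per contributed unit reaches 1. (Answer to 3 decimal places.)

0.370

With matching at rate r, one contributed unit becomes (1 + r) in the chores-and-supplies kitty and returns 7.3 × (1 + r) / 10 to the contributor.
Setting this equal to 1: 1 + r = 10/7.3 = 1.3699.
So the minimum matching rate is r = 1.3699 − 1 = 0.370.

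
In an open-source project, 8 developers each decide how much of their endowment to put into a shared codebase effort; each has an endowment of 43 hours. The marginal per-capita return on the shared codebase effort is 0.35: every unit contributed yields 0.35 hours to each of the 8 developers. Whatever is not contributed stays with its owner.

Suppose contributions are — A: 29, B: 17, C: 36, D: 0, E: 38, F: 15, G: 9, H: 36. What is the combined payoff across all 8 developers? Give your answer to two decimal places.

Total contributed: 29 + 17 + 36 + 0 + 38 + 15 + 9 + 36 = 180; total kept: 8 × 43 − 180 = 164.
The shared codebase effort pays out 0.35 × 8 × 180 = 504.00 in aggregate.
Group total = 164 + 504.00 = 668.00.

668.00 hours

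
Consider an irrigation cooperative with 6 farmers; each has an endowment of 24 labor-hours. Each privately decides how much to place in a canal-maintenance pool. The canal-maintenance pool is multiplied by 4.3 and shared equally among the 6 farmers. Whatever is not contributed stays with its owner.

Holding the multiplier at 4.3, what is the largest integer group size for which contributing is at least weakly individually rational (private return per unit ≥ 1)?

Private return per unit is 4.3/(group size), which is ≥ 1 whenever the group size is ≤ 4.3.
The largest such integer is 4.

4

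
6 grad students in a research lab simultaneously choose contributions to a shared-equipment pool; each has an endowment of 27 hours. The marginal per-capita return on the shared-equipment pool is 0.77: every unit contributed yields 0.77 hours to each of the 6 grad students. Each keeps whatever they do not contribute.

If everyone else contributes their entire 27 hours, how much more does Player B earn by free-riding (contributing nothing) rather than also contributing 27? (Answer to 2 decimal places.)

6.21 hours

Switching from a contribution of 27 to 0 lets Player B keep an extra 27 hours, but lowers the shared-equipment pool by 27, which costs Player B their own share of that drop: 0.77 × 27 = 20.79.
Net gain = 27 − 20.79 = 6.21. The private return per contributed unit (0.77) is below 1, so free-riding is indeed the best response regardless of what the others do.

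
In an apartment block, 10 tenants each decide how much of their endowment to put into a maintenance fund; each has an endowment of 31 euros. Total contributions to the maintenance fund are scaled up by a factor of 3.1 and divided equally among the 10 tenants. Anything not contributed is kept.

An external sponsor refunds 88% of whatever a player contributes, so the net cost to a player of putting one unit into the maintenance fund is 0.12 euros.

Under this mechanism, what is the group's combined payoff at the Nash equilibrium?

1233.80 euros

The effective private return per unit is now (3.1/10) / 0.12 = 2.5833 > 1, so every player's dominant strategy flips to full contribution.
At the Nash equilibrium everyone contributes 31. Group total payoff = 10 × (31 × 0.88 + 3.1 × 31) = 1233.80.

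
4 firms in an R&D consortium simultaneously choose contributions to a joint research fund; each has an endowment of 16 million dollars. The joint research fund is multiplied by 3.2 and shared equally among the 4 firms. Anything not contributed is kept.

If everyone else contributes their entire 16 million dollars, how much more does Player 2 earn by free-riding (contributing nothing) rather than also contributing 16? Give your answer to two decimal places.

3.20 million dollars

Switching from a contribution of 16 to 0 lets Player 2 keep an extra 16 million dollars, but lowers the joint research fund by 16, which costs Player 2 their own share of that drop: 3.2/4 × 16 = 12.80.
Net gain = 16 − 12.80 = 3.20. The private return per contributed unit (0.8000) is below 1, so free-riding is indeed the best response regardless of what the others do.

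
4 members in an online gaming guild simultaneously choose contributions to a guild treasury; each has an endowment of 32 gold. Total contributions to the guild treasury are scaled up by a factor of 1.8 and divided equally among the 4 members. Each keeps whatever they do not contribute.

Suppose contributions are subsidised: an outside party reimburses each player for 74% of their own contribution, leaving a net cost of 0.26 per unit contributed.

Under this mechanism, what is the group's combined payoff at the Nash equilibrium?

325.12 gold

The effective private return per unit is now (1.8/4) / 0.26 = 1.7308 > 1, so every player's dominant strategy flips to full contribution.
At the Nash equilibrium everyone contributes 32. Group total payoff = 4 × (32 × 0.74 + 1.8 × 32) = 325.12.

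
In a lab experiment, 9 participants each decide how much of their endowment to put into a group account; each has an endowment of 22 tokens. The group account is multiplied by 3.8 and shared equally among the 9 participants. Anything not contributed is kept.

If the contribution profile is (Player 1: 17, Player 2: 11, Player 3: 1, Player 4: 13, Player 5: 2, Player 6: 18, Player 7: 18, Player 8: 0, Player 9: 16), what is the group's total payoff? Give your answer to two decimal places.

Total contributed: 17 + 11 + 1 + 13 + 2 + 18 + 18 + 0 + 16 = 96; total kept: 9 × 22 − 96 = 102.
The group account pays out 3.8 × 96 = 364.80 in aggregate.
Group total = 102 + 364.80 = 466.80.

466.80 tokens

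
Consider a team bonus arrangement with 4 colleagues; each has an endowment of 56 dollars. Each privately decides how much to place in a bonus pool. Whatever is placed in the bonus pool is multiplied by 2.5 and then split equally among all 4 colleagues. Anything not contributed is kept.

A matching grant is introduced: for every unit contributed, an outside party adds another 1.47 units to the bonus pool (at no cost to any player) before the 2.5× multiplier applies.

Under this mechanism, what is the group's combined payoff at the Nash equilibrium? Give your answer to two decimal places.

With the mechanism, a contributed unit returns 2.5 × 2.47 / 4 = 1.5438 per unit of net cost to the contributor — now above 1 — so contributing fully is weakly dominant for every player.
At the Nash equilibrium everyone contributes 56. Group total payoff = 2.5 × 2.47 × 224 = 1383.20.

1383.20 dollars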